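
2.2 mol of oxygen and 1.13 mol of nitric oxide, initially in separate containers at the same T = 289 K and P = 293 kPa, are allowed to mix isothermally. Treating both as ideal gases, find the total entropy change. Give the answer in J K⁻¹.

ΔS_mix = 17.7 J/K

Mole fractions: x_A = 2.2/3.33 = 0.661, x_B = 0.339.
ΔS_mix = −R(n_A ln x_A + n_B ln x_B) = −8.314 × (2.2 ln 0.661 + 1.13 ln 0.339) = 17.7 J/K.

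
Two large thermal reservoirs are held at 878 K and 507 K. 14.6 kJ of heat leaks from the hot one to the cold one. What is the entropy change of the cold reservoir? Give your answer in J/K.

The cold reservoir gains heat Q, so ΔS_cold = +Q/T_C = 14600/507 = 28.8 J/K.

ΔS_cold = 28.8 J/K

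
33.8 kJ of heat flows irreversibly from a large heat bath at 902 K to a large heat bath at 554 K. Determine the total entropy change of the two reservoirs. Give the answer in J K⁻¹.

ΔS_hot = −Q/T_H = −33800/902 = -37.47 J/K and ΔS_cold = +Q/T_C = 33800/554 = 61.01 J/K.
ΔS_total = -37.47 + 61.01 = 23.5 J/K, positive as the second law requires.

ΔS_total = 23.5 J/K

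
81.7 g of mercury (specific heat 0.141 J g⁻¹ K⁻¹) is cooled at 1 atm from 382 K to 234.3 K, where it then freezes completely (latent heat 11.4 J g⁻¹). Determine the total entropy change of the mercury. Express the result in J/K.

Cooling step: ΔS₁ = m c ln(T_tr/T_i) = 81.7 × 0.141 × ln(234.3/382) = -5.631 J/K.
Phase change: ΔS₂ = −mL/T_tr = −81.7 × 11.4 / 234.3 = -3.975 J/K.
ΔS_total = (-5.631) + (-3.975) = -9.61 J/K.

ΔS = -9.61 J/K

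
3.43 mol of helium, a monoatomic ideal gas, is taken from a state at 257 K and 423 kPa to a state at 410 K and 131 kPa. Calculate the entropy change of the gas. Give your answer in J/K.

ΔS = nC_p ln(T₂/T₁) − nR ln(P₂/P₁), with C_p = 5R/2 = 20.79 J mol⁻¹ K⁻¹ for a monoatomic ideal gas.
ΔS = 3.43 × [20.79 × ln(410/257) − 8.314 × ln(131/423)] = 66.7 J/K.

ΔS = 66.7 J/K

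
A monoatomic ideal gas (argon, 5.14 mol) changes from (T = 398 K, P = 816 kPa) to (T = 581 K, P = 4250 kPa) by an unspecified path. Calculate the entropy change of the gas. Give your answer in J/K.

ΔS = nC_p ln(T₂/T₁) − nR ln(P₂/P₁), with C_p = 5R/2 = 20.79 J mol⁻¹ K⁻¹ for a monoatomic ideal gas.
ΔS = 5.14 × [20.79 × ln(581/398) − 8.314 × ln(4250/816)] = -30.1 J/K.

ΔS = -30.1 J/K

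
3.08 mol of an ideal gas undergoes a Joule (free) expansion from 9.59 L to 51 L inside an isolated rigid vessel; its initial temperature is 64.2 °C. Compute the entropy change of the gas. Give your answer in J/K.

ΔS_gas = 42.8 J/K

No heat is exchanged and no work is done, so the ideal-gas temperature stays constant.
Entropy is a state function; using a reversible isothermal path, ΔS_gas = nR ln(V₂/V₁) = 3.08 × 8.314 × ln(51/9.59) = 42.8 J/K.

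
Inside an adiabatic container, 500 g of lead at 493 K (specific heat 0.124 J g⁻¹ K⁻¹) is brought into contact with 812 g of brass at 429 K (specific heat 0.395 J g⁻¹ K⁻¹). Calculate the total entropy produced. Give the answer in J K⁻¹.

Energy balance: T_f = (m₁c₁T₁ + m₂c₂T₂)/(m₁c₁ + m₂c₂) = 439.37 K.
ΔS₁ = m₁c₁ ln(T_f/T₁) = 62 × ln(439.37/493) = -7.141 J/K.
ΔS₂ = m₂c₂ ln(T_f/T₂) = 320.74 × ln(439.37/429) = 7.659 J/K.
ΔS_total = -7.141 + 7.659 = 0.518 J/K.

ΔS_total = 0.518 J/K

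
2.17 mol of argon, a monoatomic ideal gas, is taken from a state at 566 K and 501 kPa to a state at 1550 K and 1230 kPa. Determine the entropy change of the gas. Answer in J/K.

ΔS = nC_p ln(T₂/T₁) − nR ln(P₂/P₁), with C_p = 5R/2 = 20.79 J mol⁻¹ K⁻¹ for a monoatomic ideal gas.
ΔS = 2.17 × [20.79 × ln(1550/566) − 8.314 × ln(1230/501)] = 29.2 J/K.

ΔS = 29.2 J/K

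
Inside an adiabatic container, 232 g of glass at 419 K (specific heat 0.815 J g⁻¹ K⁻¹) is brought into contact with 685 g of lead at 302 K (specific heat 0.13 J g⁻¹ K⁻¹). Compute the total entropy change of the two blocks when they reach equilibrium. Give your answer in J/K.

Energy balance: T_f = (m₁c₁T₁ + m₂c₂T₂)/(m₁c₁ + m₂c₂) = 381.54 K.
ΔS₁ = m₁c₁ ln(T_f/T₁) = 189.08 × ln(381.54/419) = -17.71 J/K.
ΔS₂ = m₂c₂ ln(T_f/T₂) = 89.05 × ln(381.54/302) = 20.82 J/K.
ΔS_total = -17.71 + 20.82 = 3.11 J/K.

ΔS_total = 3.11 J/K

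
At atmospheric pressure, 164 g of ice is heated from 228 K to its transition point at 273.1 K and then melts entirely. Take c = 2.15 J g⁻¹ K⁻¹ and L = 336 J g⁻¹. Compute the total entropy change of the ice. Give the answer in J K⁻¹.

ΔS = 265 J/K

Warming step: ΔS₁ = m c ln(T_tr/T_i) = 164 × 2.15 × ln(273.1/228) = 63.64 J/K.
Phase change: ΔS₂ = +mL/T_tr = 164 × 336 / 273.1 = 201.8 J/K.
ΔS_total = (63.64) + (201.8) = 265 J/K.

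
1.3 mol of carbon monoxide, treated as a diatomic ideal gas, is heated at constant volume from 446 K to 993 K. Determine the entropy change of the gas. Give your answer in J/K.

ΔS = 21.6 J/K

At constant volume, ΔS = nC_V ln(T₂/T₁) with C_V = 5R/2 = 20.79 J mol⁻¹ K⁻¹.
ΔS = 1.3 × 20.79 × ln(993/446) = 21.6 J/K.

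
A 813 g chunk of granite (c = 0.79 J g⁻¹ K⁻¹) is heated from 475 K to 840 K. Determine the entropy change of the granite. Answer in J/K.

ΔS = 366 J/K

ΔS = ∫dQ_rev/T = m c ln(T₂/T₁) = 813 × 0.79 × ln(840/475) = 366 J/K.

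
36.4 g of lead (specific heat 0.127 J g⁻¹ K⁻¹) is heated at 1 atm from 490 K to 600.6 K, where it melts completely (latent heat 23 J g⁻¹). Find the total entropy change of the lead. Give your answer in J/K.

Warming step: ΔS₁ = m c ln(T_tr/T_i) = 36.4 × 0.127 × ln(600.6/490) = 0.9408 J/K.
Phase change: ΔS₂ = +mL/T_tr = 36.4 × 23 / 600.6 = 1.394 J/K.
ΔS_total = (0.9408) + (1.394) = 2.33 J/K.

ΔS = 2.33 J/K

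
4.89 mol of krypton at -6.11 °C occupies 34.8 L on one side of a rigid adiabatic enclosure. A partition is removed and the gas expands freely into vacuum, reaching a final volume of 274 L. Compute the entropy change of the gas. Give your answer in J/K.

ΔS_gas = 83.9 J/K

For an ideal gas in free expansion Q = 0 and W = 0, so T is unchanged.
Entropy is a state function; using a reversible isothermal path, ΔS_gas = nR ln(V₂/V₁) = 4.89 × 8.314 × ln(274/34.8) = 83.9 J/K.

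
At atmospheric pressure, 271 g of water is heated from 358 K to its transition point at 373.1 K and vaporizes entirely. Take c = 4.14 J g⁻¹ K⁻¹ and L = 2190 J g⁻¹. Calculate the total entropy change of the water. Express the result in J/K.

ΔS = 1640 J/K

Warming step: ΔS₁ = m c ln(T_tr/T_i) = 271 × 4.14 × ln(373.1/358) = 46.35 J/K.
Phase change: ΔS₂ = +mL/T_tr = 271 × 2190 / 373.1 = 1591 J/K.
ΔS_total = (46.35) + (1591) = 1640 J/K.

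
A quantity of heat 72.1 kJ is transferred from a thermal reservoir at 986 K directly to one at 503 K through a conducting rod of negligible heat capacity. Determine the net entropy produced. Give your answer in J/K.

ΔS_total = 70.2 J/K

ΔS_hot = −Q/T_H = −72100/986 = -73.12 J/K and ΔS_cold = +Q/T_C = 72100/503 = 143.3 J/K.
ΔS_total = -73.12 + 143.3 = 70.2 J/K, positive as the second law requires.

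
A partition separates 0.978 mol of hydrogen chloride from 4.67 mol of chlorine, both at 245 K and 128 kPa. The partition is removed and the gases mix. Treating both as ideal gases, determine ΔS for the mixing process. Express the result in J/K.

Mole fractions: x_A = 0.978/5.65 = 0.173, x_B = 0.827.
ΔS_mix = −R(n_A ln x_A + n_B ln x_B) = −8.314 × (0.978 ln 0.173 + 4.67 ln 0.827) = 21.6 J/K.

ΔS_mix = 21.6 J/K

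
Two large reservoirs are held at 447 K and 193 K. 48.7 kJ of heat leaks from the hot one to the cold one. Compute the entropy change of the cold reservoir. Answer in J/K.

ΔS_cold = 252 J/K

The cold reservoir gains heat Q, so ΔS_cold = +Q/T_C = 48700/193 = 252 J/K.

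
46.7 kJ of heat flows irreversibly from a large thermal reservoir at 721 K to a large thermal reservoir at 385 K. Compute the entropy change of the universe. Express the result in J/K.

ΔS_hot = −Q/T_H = −46700/721 = -64.77 J/K and ΔS_cold = +Q/T_C = 46700/385 = 121.3 J/K.
ΔS_total = -64.77 + 121.3 = 56.5 J/K, positive as the second law requires.

ΔS_total = 56.5 J/K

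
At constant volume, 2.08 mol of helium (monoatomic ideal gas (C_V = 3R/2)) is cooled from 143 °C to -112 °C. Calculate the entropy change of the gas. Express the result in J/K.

In kelvin: T₁ = 416.15 K, T₂ = 161.15 K. At constant volume, ΔS = nC_V ln(T₂/T₁) with C_V = 3R/2 = 12.47 J mol⁻¹ K⁻¹.
ΔS = 2.08 × 12.47 × ln(161.15/416.15) = -24.6 J/K.

ΔS = -24.6 J/K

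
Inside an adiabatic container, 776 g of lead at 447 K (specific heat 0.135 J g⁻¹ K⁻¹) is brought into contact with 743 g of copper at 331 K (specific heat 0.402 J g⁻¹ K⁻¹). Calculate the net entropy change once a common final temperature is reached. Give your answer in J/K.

Energy balance: T_f = (m₁c₁T₁ + m₂c₂T₂)/(m₁c₁ + m₂c₂) = 361.12 K.
ΔS₁ = m₁c₁ ln(T_f/T₁) = 104.76 × ln(361.12/447) = -22.35 J/K.
ΔS₂ = m₂c₂ ln(T_f/T₂) = 298.686 × ln(361.12/331) = 26.01 J/K.
ΔS_total = -22.35 + 26.01 = 3.66 J/K.

ΔS_total = 3.66 J/K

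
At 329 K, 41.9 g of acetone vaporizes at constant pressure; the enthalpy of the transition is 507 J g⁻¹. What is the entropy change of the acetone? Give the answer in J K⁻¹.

ΔS = 64.6 J/K

Heat absorbed by the substance: Q = mL = 41.9 × 507 = 21243.3 J.
At constant T, ΔS = Q_rev/T = 21243.3 / 329 = 64.6 J/K.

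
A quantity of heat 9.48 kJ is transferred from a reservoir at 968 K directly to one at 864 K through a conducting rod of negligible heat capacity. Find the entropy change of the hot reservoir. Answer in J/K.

The hot reservoir loses heat Q, so ΔS_hot = −Q/T_H = −9480/968 = -9.79 J/K.

ΔS_hot = -9.79 J/K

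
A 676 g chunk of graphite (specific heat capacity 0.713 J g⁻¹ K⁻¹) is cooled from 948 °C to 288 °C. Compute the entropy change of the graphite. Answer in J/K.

In kelvin: T₁ = 1221.15 K, T₂ = 561.15 K. ΔS = ∫dQ_rev/T = m c ln(T₂/T₁) = 676 × 0.713 × ln(561.15/1221.15) = -375 J/K.

ΔS = -375 J/K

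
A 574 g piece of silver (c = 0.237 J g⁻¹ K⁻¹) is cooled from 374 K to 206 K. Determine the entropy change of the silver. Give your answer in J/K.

ΔS = ∫dQ_rev/T = m c ln(T₂/T₁) = 574 × 0.237 × ln(206/374) = -81.1 J/K.

ΔS = -81.1 J/K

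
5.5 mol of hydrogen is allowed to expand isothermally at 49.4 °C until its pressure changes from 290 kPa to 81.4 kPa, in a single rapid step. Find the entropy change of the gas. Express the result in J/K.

Entropy is a state function, so ΔS_gas depends only on the end states.
For an isothermal ideal gas ΔS_gas = nR ln(P₁/P₂) = 5.5 × 8.314 × ln(290/81.4) = 58.1 J/K.

ΔS_gas = 58.1 J/K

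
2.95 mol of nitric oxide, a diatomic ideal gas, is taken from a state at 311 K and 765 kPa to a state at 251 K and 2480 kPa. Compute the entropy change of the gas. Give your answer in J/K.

ΔS = -47.2 J/K

ΔS = nC_p ln(T₂/T₁) − nR ln(P₂/P₁), with C_p = 7R/2 = 29.1 J mol⁻¹ K⁻¹ for a diatomic ideal gas.
ΔS = 2.95 × [29.1 × ln(251/311) − 8.314 × ln(2480/765)] = -47.2 J/K.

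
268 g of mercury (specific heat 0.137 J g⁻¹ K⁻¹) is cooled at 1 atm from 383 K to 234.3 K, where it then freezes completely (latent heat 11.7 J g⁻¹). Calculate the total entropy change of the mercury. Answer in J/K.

ΔS = -31.4 J/K

Cooling step: ΔS₁ = m c ln(T_tr/T_i) = 268 × 0.137 × ln(234.3/383) = -18.04 J/K.
Phase change: ΔS₂ = −mL/T_tr = −268 × 11.7 / 234.3 = -13.38 J/K.
ΔS_total = (-18.04) + (-13.38) = -31.4 J/K.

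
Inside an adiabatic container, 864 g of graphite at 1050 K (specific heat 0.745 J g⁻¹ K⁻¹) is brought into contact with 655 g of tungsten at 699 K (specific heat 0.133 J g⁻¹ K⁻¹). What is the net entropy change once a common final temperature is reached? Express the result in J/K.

Energy balance: T_f = (m₁c₁T₁ + m₂c₂T₂)/(m₁c₁ + m₂c₂) = 1008.2 K.
ΔS₁ = m₁c₁ ln(T_f/T₁) = 643.68 × ln(1008.2/1050) = -26.17 J/K.
ΔS₂ = m₂c₂ ln(T_f/T₂) = 87.115 × ln(1008.2/699) = 31.9 J/K.
ΔS_total = -26.17 + 31.9 = 5.73 J/K.

ΔS_total = 5.73 J/K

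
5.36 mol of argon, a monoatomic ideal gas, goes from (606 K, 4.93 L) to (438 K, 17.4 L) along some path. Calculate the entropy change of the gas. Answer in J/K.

ΔS = 34.5 J/K

Entropy is a state function: ΔS = nC_V ln(T₂/T₁) + nR ln(V₂/V₁), with C_V = 3R/2 = 12.47 J mol⁻¹ K⁻¹ for a monoatomic ideal gas.
ΔS = 5.36 × [12.47 × ln(438/606) + 8.314 × ln(17.4/4.93)] = 34.5 J/K.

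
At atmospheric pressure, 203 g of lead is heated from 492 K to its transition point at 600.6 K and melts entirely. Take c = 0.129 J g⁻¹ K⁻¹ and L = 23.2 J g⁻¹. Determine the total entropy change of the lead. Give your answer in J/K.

ΔS = 13.1 J/K

Warming step: ΔS₁ = m c ln(T_tr/T_i) = 203 × 0.129 × ln(600.6/492) = 5.223 J/K.
Phase change: ΔS₂ = +mL/T_tr = 203 × 23.2 / 600.6 = 7.841 J/K.
ΔS_total = (5.223) + (7.841) = 13.1 J/K.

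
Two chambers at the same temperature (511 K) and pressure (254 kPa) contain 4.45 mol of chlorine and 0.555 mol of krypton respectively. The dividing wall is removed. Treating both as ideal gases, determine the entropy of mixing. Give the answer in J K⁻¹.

Mole fractions: x_A = 4.45/5 = 0.889, x_B = 0.111.
ΔS_mix = −R(n_A ln x_A + n_B ln x_B) = −8.314 × (4.45 ln 0.889 + 0.555 ln 0.111) = 14.5 J/K.

ΔS_mix = 14.5 J/K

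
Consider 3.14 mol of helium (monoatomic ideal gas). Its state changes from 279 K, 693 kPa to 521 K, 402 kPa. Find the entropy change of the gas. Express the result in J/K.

ΔS = 55 J/K

ΔS = nC_p ln(T₂/T₁) − nR ln(P₂/P₁), with C_p = 5R/2 = 20.79 J mol⁻¹ K⁻¹ for a monoatomic ideal gas.
ΔS = 3.14 × [20.79 × ln(521/279) − 8.314 × ln(402/693)] = 55 J/K.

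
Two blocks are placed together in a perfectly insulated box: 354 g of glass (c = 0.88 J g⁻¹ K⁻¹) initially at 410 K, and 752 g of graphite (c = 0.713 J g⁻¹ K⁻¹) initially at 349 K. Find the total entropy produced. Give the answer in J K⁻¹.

Energy balance: T_f = (m₁c₁T₁ + m₂c₂T₂)/(m₁c₁ + m₂c₂) = 371.42 K.
ΔS₁ = m₁c₁ ln(T_f/T₁) = 311.52 × ln(371.42/410) = -30.79 J/K.
ΔS₂ = m₂c₂ ln(T_f/T₂) = 536.176 × ln(371.42/349) = 33.38 J/K.
ΔS_total = -30.79 + 33.38 = 2.59 J/K.

ΔS_total = 2.59 J/K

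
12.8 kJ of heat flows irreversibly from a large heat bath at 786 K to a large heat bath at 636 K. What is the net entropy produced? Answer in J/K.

ΔS_hot = −Q/T_H = −12800/786 = -16.285 J/K and ΔS_cold = +Q/T_C = 12800/636 = 20.126 J/K.
ΔS_total = -16.285 + 20.126 = 3.84 J/K, positive as the second law requires.

ΔS_total = 3.84 J/K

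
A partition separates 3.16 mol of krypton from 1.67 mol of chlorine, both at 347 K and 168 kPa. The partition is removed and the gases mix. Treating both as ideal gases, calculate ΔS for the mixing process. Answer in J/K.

ΔS_mix = 25.9 J/K

Mole fractions: x_A = 3.16/4.83 = 0.654, x_B = 0.346.
ΔS_mix = −R(n_A ln x_A + n_B ln x_B) = −8.314 × (3.16 ln 0.654 + 1.67 ln 0.346) = 25.9 J/K.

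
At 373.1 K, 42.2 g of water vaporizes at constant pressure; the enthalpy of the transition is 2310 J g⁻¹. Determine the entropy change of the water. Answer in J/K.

Heat absorbed by the substance: Q = mL = 42.2 × 2310 = 97482 J.
At constant T, ΔS = Q_rev/T = 97482 / 373.1 = 261 J/K.

ΔS = 261 J/K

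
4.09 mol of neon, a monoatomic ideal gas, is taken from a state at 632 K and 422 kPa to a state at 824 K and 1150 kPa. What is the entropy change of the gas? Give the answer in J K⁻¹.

ΔS = -11.5 J/K

ΔS = nC_p ln(T₂/T₁) − nR ln(P₂/P₁), with C_p = 5R/2 = 20.79 J mol⁻¹ K⁻¹ for a monoatomic ideal gas.
ΔS = 4.09 × [20.79 × ln(824/632) − 8.314 × ln(1150/422)] = -11.5 J/K.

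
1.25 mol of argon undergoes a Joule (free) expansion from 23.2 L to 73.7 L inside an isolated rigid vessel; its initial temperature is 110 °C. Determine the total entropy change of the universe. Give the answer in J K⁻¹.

No heat is exchanged and no work is done, so the ideal-gas temperature stays constant.
Entropy is a state function; using a reversible isothermal path, ΔS_gas = nR ln(V₂/V₁) = 1.25 × 8.314 × ln(73.7/23.2) = 12 J/K.
The insulated surroundings exchange no heat, so ΔS_surr = 0 and ΔS_universe = ΔS_gas.

ΔS_universe = 12 J/K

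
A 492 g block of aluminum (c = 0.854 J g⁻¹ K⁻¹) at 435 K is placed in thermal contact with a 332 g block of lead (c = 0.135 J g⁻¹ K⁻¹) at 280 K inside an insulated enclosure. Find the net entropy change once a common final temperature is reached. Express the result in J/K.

Energy balance: T_f = (m₁c₁T₁ + m₂c₂T₂)/(m₁c₁ + m₂c₂) = 420.06 K.
ΔS₁ = m₁c₁ ln(T_f/T₁) = 420.168 × ln(420.06/435) = -14.685 J/K.
ΔS₂ = m₂c₂ ln(T_f/T₂) = 44.82 × ln(420.06/280) = 18.179 J/K.
ΔS_total = -14.685 + 18.179 = 3.49 J/K.

ΔS_total = 3.49 J/K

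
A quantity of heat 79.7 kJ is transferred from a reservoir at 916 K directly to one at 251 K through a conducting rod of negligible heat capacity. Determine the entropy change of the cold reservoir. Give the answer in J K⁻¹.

ΔS_cold = 318 J/K

The cold reservoir gains heat Q, so ΔS_cold = +Q/T_C = 79700/251 = 318 J/K.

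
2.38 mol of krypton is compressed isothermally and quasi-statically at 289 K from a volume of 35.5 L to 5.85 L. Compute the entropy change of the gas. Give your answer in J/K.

For an isothermal ideal gas ΔS_gas = nR ln(V₂/V₁) = 2.38 × 8.314 × ln(5.85/35.5) = -35.7 J/K.

ΔS_gas = -35.7 J/K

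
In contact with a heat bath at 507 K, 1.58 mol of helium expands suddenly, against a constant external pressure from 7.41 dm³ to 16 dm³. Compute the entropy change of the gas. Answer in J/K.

Entropy is a state function, so ΔS_gas depends only on the end states.
For an isothermal ideal gas ΔS_gas = nR ln(V₂/V₁) = 1.58 × 8.314 × ln(16/7.41) = 10.1 J/K.

ΔS_gas = 10.1 J/K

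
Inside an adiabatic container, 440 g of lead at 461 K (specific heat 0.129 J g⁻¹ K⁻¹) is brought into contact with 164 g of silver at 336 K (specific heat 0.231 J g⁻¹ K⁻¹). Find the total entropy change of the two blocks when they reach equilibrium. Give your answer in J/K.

Energy balance: T_f = (m₁c₁T₁ + m₂c₂T₂)/(m₁c₁ + m₂c₂) = 410.97 K.
ΔS₁ = m₁c₁ ln(T_f/T₁) = 56.76 × ln(410.97/461) = -6.521 J/K.
ΔS₂ = m₂c₂ ln(T_f/T₂) = 37.884 × ln(410.97/336) = 7.63 J/K.
ΔS_total = -6.521 + 7.63 = 1.11 J/K.

ΔS_total = 1.11 J/K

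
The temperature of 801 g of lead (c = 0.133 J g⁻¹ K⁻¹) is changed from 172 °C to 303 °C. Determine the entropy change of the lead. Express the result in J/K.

In kelvin: T₁ = 445.15 K, T₂ = 576.15 K. ΔS = ∫dQ_rev/T = m c ln(T₂/T₁) = 801 × 0.133 × ln(576.15/445.15) = 27.5 J/K.

ΔS = 27.5 J/K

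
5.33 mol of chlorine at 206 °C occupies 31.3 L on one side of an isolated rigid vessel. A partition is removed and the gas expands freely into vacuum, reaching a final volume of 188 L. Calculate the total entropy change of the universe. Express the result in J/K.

No heat is exchanged and no work is done, so the ideal-gas temperature stays constant.
Entropy is a state function; using a reversible isothermal path, ΔS_gas = nR ln(V₂/V₁) = 5.33 × 8.314 × ln(188/31.3) = 79.4 J/K.
The insulated surroundings exchange no heat, so ΔS_surr = 0 and ΔS_universe = ΔS_gas.

ΔS_universe = 79.4 J/K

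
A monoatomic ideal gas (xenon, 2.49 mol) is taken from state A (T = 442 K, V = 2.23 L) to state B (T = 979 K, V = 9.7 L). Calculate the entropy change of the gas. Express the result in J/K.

ΔS = 55.1 J/K

Entropy is a state function: ΔS = nC_V ln(T₂/T₁) + nR ln(V₂/V₁), with C_V = 3R/2 = 12.47 J mol⁻¹ K⁻¹ for a monoatomic ideal gas.
ΔS = 2.49 × [12.47 × ln(979/442) + 8.314 × ln(9.7/2.23)] = 55.1 J/K.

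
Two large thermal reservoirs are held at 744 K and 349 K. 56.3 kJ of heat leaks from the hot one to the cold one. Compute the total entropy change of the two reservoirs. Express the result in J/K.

ΔS_hot = −Q/T_H = −56300/744 = -75.67 J/K and ΔS_cold = +Q/T_C = 56300/349 = 161.3 J/K.
ΔS_total = -75.67 + 161.3 = 85.6 J/K, positive as the second law requires.

ΔS_total = 85.6 J/K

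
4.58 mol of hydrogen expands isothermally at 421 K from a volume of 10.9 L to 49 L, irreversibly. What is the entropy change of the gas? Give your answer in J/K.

Entropy is a state function, so ΔS_gas depends only on the end states.
For an isothermal ideal gas ΔS_gas = nR ln(V₂/V₁) = 4.58 × 8.314 × ln(49/10.9) = 57.2 J/K.

ΔS_gas = 57.2 J/K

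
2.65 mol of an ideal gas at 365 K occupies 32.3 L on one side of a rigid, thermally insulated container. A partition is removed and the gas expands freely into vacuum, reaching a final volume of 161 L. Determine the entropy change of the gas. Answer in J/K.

ΔS_gas = 35.4 J/K

For an ideal gas in free expansion Q = 0 and W = 0, so T is unchanged.
Entropy is a state function; using a reversible isothermal path, ΔS_gas = nR ln(V₂/V₁) = 2.65 × 8.314 × ln(161/32.3) = 35.4 J/K.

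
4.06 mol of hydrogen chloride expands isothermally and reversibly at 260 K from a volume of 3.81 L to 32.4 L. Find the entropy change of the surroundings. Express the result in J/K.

ΔS_surr = -72.3 J/K

For an isothermal ideal gas ΔS_gas = nR ln(V₂/V₁) = 4.06 × 8.314 × ln(32.4/3.81) = 72.3 J/K.
The process is reversible, so ΔS_surr = −ΔS_gas = -72.3 J/K and ΔS_universe = 0.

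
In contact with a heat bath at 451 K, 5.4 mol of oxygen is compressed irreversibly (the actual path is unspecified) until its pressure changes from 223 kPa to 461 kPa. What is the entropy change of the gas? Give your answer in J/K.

ΔS_gas = -32.6 J/K

Entropy is a state function, so ΔS_gas depends only on the end states.
For an isothermal ideal gas ΔS_gas = nR ln(P₁/P₂) = 5.4 × 8.314 × ln(223/461) = -32.6 J/K.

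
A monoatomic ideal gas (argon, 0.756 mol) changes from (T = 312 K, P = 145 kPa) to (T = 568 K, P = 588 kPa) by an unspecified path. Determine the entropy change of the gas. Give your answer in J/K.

ΔS = 0.615 J/K

ΔS = nC_p ln(T₂/T₁) − nR ln(P₂/P₁), with C_p = 5R/2 = 20.79 J mol⁻¹ K⁻¹ for a monoatomic ideal gas.
ΔS = 0.756 × [20.79 × ln(568/312) − 8.314 × ln(588/145)] = 0.615 J/K.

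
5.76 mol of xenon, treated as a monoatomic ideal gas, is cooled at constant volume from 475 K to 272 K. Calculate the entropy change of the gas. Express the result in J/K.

ΔS = -40 J/K

At constant volume, ΔS = nC_V ln(T₂/T₁) with C_V = 3R/2 = 12.47 J mol⁻¹ K⁻¹.
ΔS = 5.76 × 12.47 × ln(272/475) = -40 J/K.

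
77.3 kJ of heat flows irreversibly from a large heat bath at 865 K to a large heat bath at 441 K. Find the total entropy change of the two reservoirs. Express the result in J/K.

ΔS_hot = −Q/T_H = −77300/865 = -89.36 J/K and ΔS_cold = +Q/T_C = 77300/441 = 175.3 J/K.
ΔS_total = -89.36 + 175.3 = 85.9 J/K, positive as the second law requires.

ΔS_total = 85.9 J/K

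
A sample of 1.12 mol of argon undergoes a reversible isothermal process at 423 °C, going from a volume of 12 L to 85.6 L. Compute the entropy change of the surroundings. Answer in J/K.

For an isothermal ideal gas ΔS_gas = nR ln(V₂/V₁) = 1.12 × 8.314 × ln(85.6/12) = 18.3 J/K.
The process is reversible, so ΔS_surr = −ΔS_gas = -18.3 J/K and ΔS_universe = 0.

ΔS_surr = -18.3 J/K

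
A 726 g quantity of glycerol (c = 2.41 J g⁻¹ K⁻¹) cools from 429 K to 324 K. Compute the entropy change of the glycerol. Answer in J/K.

ΔS = ∫dQ_rev/T = m c ln(T₂/T₁) = 726 × 2.41 × ln(324/429) = -491 J/K.

ΔS = -491 J/K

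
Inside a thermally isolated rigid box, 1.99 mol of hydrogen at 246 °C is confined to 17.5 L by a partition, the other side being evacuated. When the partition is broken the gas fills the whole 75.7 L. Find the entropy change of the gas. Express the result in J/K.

ΔS_gas = 24.2 J/K

For an ideal gas in free expansion Q = 0 and W = 0, so T is unchanged.
Entropy is a state function; using a reversible isothermal path, ΔS_gas = nR ln(V₂/V₁) = 1.99 × 8.314 × ln(75.7/17.5) = 24.2 J/K.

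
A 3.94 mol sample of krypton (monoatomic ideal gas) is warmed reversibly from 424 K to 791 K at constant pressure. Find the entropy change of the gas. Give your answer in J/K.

ΔS = 51.1 J/K

At constant pressure, ΔS = nC_p ln(T₂/T₁) with C_p = 5R/2 = 20.79 J mol⁻¹ K⁻¹.
ΔS = 3.94 × 20.79 × ln(791/424) = 51.1 J/K.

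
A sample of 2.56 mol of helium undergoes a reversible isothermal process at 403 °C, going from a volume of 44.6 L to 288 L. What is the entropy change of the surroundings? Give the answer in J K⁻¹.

For an isothermal ideal gas ΔS_gas = nR ln(V₂/V₁) = 2.56 × 8.314 × ln(288/44.6) = 39.7 J/K.
The process is reversible, so ΔS_surr = −ΔS_gas = -39.7 J/K and ΔS_universe = 0.

ΔS_surr = -39.7 J/K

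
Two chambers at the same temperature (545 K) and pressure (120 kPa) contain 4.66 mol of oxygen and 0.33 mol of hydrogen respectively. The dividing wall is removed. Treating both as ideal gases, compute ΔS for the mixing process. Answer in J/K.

ΔS_mix = 10.1 J/K

Mole fractions: x_A = 4.66/4.99 = 0.934, x_B = 0.0661.
ΔS_mix = −R(n_A ln x_A + n_B ln x_B) = −8.314 × (4.66 ln 0.934 + 0.33 ln 0.0661) = 10.1 J/K.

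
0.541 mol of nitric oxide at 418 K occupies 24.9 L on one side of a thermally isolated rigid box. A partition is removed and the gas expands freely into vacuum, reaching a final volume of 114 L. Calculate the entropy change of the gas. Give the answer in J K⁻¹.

No heat is exchanged and no work is done, so the ideal-gas temperature stays constant.
Entropy is a state function; using a reversible isothermal path, ΔS_gas = nR ln(V₂/V₁) = 0.541 × 8.314 × ln(114/24.9) = 6.84 J/K.

ΔS_gas = 6.84 J/K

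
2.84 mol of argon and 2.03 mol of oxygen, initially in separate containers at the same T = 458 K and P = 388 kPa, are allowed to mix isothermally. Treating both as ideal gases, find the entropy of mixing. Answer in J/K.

Mole fractions: x_A = 2.84/4.87 = 0.583, x_B = 0.417.
ΔS_mix = −R(n_A ln x_A + n_B ln x_B) = −8.314 × (2.84 ln 0.583 + 2.03 ln 0.417) = 27.5 J/K.

ΔS_mix = 27.5 J/K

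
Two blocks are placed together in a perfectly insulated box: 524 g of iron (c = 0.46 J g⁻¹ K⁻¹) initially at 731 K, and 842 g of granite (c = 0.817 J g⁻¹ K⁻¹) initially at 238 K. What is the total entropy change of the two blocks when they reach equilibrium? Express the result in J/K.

ΔS_total = 129 J/K

Energy balance: T_f = (m₁c₁T₁ + m₂c₂T₂)/(m₁c₁ + m₂c₂) = 365.92 K.
ΔS₁ = m₁c₁ ln(T_f/T₁) = 241.04 × ln(365.92/731) = -166.8 J/K.
ΔS₂ = m₂c₂ ln(T_f/T₂) = 687.914 × ln(365.92/238) = 295.9 J/K.
ΔS_total = -166.8 + 295.9 = 129 J/K.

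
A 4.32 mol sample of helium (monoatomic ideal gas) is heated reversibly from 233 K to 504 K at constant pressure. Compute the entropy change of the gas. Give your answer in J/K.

ΔS = 69.3 J/K

At constant pressure, ΔS = nC_p ln(T₂/T₁) with C_p = 5R/2 = 20.79 J mol⁻¹ K⁻¹.
ΔS = 4.32 × 20.79 × ln(504/233) = 69.3 J/K.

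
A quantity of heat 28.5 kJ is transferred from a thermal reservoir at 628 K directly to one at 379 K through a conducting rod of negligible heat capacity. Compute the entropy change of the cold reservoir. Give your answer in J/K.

The cold reservoir gains heat Q, so ΔS_cold = +Q/T_C = 28500/379 = 75.2 J/K.

ΔS_cold = 75.2 J/K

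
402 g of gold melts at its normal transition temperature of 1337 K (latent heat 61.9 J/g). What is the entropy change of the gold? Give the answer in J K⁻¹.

Heat absorbed by the substance: Q = mL = 402 × 61.9 = 24883.8 J.
At constant T, ΔS = Q_rev/T = 24883.8 / 1337 = 18.6 J/K.

ΔS = 18.6 J/K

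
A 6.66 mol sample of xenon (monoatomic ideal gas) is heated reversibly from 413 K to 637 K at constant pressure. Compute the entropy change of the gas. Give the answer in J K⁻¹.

ΔS = 60 J/K

At constant pressure, ΔS = nC_p ln(T₂/T₁) with C_p = 5R/2 = 20.79 J mol⁻¹ K⁻¹.
ΔS = 6.66 × 20.79 × ln(637/413) = 60 J/K.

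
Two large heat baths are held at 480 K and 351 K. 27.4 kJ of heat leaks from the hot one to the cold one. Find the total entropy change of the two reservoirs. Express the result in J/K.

ΔS_hot = −Q/T_H = −27400/480 = -57.08 J/K and ΔS_cold = +Q/T_C = 27400/351 = 78.06 J/K.
ΔS_total = -57.08 + 78.06 = 21 J/K, positive as the second law requires.

ΔS_total = 21 J/K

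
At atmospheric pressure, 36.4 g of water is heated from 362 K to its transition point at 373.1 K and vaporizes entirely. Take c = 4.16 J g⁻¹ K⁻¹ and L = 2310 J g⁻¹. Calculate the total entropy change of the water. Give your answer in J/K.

Warming step: ΔS₁ = m c ln(T_tr/T_i) = 36.4 × 4.16 × ln(373.1/362) = 4.573 J/K.
Phase change: ΔS₂ = +mL/T_tr = 36.4 × 2310 / 373.1 = 225.4 J/K.
ΔS_total = (4.573) + (225.4) = 230 J/K.

ΔS = 230 J/K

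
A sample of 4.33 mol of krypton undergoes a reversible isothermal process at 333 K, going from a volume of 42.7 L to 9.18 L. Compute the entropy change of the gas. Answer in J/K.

ΔS_gas = -55.3 J/K

For an isothermal ideal gas ΔS_gas = nR ln(V₂/V₁) = 4.33 × 8.314 × ln(9.18/42.7) = -55.3 J/K.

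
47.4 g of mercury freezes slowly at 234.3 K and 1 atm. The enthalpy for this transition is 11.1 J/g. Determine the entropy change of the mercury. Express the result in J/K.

ΔS = -2.25 J/K

Heat released by the substance: Q = −mL = −47.4 × 11.1 = −526.14 J.
At constant T, ΔS = Q_rev/T = −526.14 / 234.3 = -2.25 J/K.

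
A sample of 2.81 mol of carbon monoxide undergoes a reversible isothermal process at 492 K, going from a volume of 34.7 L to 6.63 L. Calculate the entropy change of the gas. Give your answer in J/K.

For an isothermal ideal gas ΔS_gas = nR ln(V₂/V₁) = 2.81 × 8.314 × ln(6.63/34.7) = -38.7 J/K.

ΔS_gas = -38.7 J/K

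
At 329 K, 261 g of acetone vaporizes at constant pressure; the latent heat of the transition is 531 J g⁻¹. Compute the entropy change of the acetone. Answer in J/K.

Heat absorbed by the substance: Q = mL = 261 × 531 = 138591 J.
At constant T, ΔS = Q_rev/T = 138591 / 329 = 421 J/K.

ΔS = 421 J/K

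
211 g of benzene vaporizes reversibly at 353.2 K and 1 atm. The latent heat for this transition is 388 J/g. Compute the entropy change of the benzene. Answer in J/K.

ΔS = 232 J/K

Heat absorbed by the substance: Q = mL = 211 × 388 = 81868 J.
At constant T, ΔS = Q_rev/T = 81868 / 353.2 = 232 J/K.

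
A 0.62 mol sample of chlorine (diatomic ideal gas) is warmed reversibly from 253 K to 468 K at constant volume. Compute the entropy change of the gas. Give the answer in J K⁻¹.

At constant volume, ΔS = nC_V ln(T₂/T₁) with C_V = 5R/2 = 20.79 J mol⁻¹ K⁻¹.
ΔS = 0.62 × 20.79 × ln(468/253) = 7.93 J/K.

ΔS = 7.93 J/K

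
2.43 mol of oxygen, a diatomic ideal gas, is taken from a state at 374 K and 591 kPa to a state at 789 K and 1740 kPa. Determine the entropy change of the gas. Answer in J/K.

ΔS = 31 J/K

ΔS = nC_p ln(T₂/T₁) − nR ln(P₂/P₁), with C_p = 7R/2 = 29.1 J mol⁻¹ K⁻¹ for a diatomic ideal gas.
ΔS = 2.43 × [29.1 × ln(789/374) − 8.314 × ln(1740/591)] = 31 J/K.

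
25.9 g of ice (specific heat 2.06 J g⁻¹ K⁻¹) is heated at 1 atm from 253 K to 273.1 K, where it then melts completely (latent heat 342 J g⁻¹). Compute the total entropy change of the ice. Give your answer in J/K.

ΔS = 36.5 J/K

Warming step: ΔS₁ = m c ln(T_tr/T_i) = 25.9 × 2.06 × ln(273.1/253) = 4.079 J/K.
Phase change: ΔS₂ = +mL/T_tr = 25.9 × 342 / 273.1 = 32.43 J/K.
ΔS_total = (4.079) + (32.43) = 36.5 J/K.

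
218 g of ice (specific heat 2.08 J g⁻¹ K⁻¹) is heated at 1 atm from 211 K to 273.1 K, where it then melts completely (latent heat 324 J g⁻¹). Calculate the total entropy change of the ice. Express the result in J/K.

Warming step: ΔS₁ = m c ln(T_tr/T_i) = 218 × 2.08 × ln(273.1/211) = 117 J/K.
Phase change: ΔS₂ = +mL/T_tr = 218 × 324 / 273.1 = 258.6 J/K.
ΔS_total = (117) + (258.6) = 376 J/K.

ΔS = 376 J/K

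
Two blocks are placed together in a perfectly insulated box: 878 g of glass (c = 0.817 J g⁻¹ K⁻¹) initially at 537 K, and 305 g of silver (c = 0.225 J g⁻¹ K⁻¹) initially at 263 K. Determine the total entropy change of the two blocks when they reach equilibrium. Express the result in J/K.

Energy balance: T_f = (m₁c₁T₁ + m₂c₂T₂)/(m₁c₁ + m₂c₂) = 513.08 K.
ΔS₁ = m₁c₁ ln(T_f/T₁) = 717.326 × ln(513.08/537) = -32.69 J/K.
ΔS₂ = m₂c₂ ln(T_f/T₂) = 68.625 × ln(513.08/263) = 45.86 J/K.
ΔS_total = -32.69 + 45.86 = 13.2 J/K.

ΔS_total = 13.2 J/K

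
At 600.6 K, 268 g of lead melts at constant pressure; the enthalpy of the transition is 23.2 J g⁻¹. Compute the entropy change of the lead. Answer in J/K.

ΔS = 10.4 J/K

Heat absorbed by the substance: Q = mL = 268 × 23.2 = 6217.6 J.
At constant T, ΔS = Q_rev/T = 6217.6 / 600.6 = 10.4 J/K.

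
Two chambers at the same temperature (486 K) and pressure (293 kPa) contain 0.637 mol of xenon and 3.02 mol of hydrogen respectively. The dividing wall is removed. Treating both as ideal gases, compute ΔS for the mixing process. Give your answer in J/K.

Mole fractions: x_A = 0.637/3.66 = 0.174, x_B = 0.826.
ΔS_mix = −R(n_A ln x_A + n_B ln x_B) = −8.314 × (0.637 ln 0.174 + 3.02 ln 0.826) = 14.1 J/K.

ΔS_mix = 14.1 J/K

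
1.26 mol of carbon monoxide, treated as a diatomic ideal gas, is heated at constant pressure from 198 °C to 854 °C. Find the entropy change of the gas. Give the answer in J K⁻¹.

ΔS = 32 J/K

In kelvin: T₁ = 471.15 K, T₂ = 1127.15 K. At constant pressure, ΔS = nC_p ln(T₂/T₁) with C_p = 7R/2 = 29.1 J mol⁻¹ K⁻¹.
ΔS = 1.26 × 29.1 × ln(1127.15/471.15) = 32 J/K.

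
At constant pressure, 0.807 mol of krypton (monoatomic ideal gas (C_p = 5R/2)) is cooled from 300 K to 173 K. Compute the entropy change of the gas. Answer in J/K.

ΔS = -9.23 J/K

At constant pressure, ΔS = nC_p ln(T₂/T₁) with C_p = 5R/2 = 20.79 J mol⁻¹ K⁻¹.
ΔS = 0.807 × 20.79 × ln(173/300) = -9.23 J/K.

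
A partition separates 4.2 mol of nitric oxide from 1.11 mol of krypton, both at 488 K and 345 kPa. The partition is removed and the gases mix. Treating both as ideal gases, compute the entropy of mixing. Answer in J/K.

Mole fractions: x_A = 4.2/5.31 = 0.791, x_B = 0.209.
ΔS_mix = −R(n_A ln x_A + n_B ln x_B) = −8.314 × (4.2 ln 0.791 + 1.11 ln 0.209) = 22.6 J/K.

ΔS_mix = 22.6 J/K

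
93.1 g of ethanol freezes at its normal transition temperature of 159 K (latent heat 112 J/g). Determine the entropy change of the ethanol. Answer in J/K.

Heat released by the substance: Q = −mL = −93.1 × 112 = −10427.2 J.
At constant T, ΔS = Q_rev/T = −10427.2 / 159 = -65.6 J/K.

ΔS = -65.6 J/K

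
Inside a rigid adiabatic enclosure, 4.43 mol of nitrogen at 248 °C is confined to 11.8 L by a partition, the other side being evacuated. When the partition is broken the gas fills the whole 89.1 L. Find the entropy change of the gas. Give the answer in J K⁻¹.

No heat is exchanged and no work is done, so the ideal-gas temperature stays constant.
Entropy is a state function; using a reversible isothermal path, ΔS_gas = nR ln(V₂/V₁) = 4.43 × 8.314 × ln(89.1/11.8) = 74.5 J/K.

ΔS_gas = 74.5 J/K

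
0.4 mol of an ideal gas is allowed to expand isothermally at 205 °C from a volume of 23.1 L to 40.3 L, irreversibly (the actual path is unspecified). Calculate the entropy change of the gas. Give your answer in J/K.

Entropy is a state function, so ΔS_gas depends only on the end states.
For an isothermal ideal gas ΔS_gas = nR ln(V₂/V₁) = 0.4 × 8.314 × ln(40.3/23.1) = 1.85 J/K.

ΔS_gas = 1.85 J/K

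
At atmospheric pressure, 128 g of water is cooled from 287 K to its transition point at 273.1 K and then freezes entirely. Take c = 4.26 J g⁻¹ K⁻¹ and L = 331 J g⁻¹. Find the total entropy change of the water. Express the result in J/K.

Cooling step: ΔS₁ = m c ln(T_tr/T_i) = 128 × 4.26 × ln(273.1/287) = -27.07 J/K.
Phase change: ΔS₂ = −mL/T_tr = −128 × 331 / 273.1 = -155.1 J/K.
ΔS_total = (-27.07) + (-155.1) = -182 J/K.

ΔS = -182 J/K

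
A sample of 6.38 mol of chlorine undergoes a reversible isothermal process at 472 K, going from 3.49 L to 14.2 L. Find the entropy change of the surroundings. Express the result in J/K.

For an isothermal ideal gas ΔS_gas = nR ln(V₂/V₁) = 6.38 × 8.314 × ln(14.2/3.49) = 74.4 J/K.
The process is reversible, so ΔS_surr = −ΔS_gas = -74.4 J/K and ΔS_universe = 0.

ΔS_surr = -74.4 J/K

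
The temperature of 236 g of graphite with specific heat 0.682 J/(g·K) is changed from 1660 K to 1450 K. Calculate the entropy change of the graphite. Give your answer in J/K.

ΔS = ∫dQ_rev/T = m c ln(T₂/T₁) = 236 × 0.682 × ln(1450/1660) = -21.8 J/K.

ΔS = -21.8 J/K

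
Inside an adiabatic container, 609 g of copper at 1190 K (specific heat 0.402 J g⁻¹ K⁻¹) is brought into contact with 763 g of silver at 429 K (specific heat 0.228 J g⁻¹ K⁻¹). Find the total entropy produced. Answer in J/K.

ΔS_total = 48.2 J/K

Energy balance: T_f = (m₁c₁T₁ + m₂c₂T₂)/(m₁c₁ + m₂c₂) = 873.88 K.
ΔS₁ = m₁c₁ ln(T_f/T₁) = 244.818 × ln(873.88/1190) = -75.59 J/K.
ΔS₂ = m₂c₂ ln(T_f/T₂) = 173.964 × ln(873.88/429) = 123.8 J/K.
ΔS_total = -75.59 + 123.8 = 48.2 J/K.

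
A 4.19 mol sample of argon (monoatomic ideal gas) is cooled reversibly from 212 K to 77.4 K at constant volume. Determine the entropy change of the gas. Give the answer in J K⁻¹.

At constant volume, ΔS = nC_V ln(T₂/T₁) with C_V = 3R/2 = 12.47 J mol⁻¹ K⁻¹.
ΔS = 4.19 × 12.47 × ln(77.4/212) = -52.7 J/K.

ΔS = -52.7 J/K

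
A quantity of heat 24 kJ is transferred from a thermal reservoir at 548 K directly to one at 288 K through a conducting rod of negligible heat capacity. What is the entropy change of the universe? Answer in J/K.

ΔS_hot = −Q/T_H = −24000/548 = -43.8 J/K and ΔS_cold = +Q/T_C = 24000/288 = 83.33 J/K.
ΔS_total = -43.8 + 83.33 = 39.5 J/K, positive as the second law requires.

ΔS_total = 39.5 J/K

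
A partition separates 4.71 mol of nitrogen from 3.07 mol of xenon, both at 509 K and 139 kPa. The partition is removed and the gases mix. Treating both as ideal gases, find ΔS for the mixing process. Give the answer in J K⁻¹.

ΔS_mix = 43.4 J/K

Mole fractions: x_A = 4.71/7.78 = 0.605, x_B = 0.395.
ΔS_mix = −R(n_A ln x_A + n_B ln x_B) = −8.314 × (4.71 ln 0.605 + 3.07 ln 0.395) = 43.4 J/K.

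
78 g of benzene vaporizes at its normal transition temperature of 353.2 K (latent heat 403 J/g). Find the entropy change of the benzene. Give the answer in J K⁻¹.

Heat absorbed by the substance: Q = mL = 78 × 403 = 31434 J.
At constant T, ΔS = Q_rev/T = 31434 / 353.2 = 89 J/K.

ΔS = 89 J/K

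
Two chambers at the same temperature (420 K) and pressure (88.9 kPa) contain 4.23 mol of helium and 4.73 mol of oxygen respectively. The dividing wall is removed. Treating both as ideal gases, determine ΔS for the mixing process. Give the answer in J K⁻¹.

ΔS_mix = 51.5 J/K

Mole fractions: x_A = 4.23/8.96 = 0.472, x_B = 0.528.
ΔS_mix = −R(n_A ln x_A + n_B ln x_B) = −8.314 × (4.23 ln 0.472 + 4.73 ln 0.528) = 51.5 J/K.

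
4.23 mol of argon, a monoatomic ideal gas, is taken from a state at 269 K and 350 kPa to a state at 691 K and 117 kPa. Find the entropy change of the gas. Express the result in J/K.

ΔS = nC_p ln(T₂/T₁) − nR ln(P₂/P₁), with C_p = 5R/2 = 20.79 J mol⁻¹ K⁻¹ for a monoatomic ideal gas.
ΔS = 4.23 × [20.79 × ln(691/269) − 8.314 × ln(117/350)] = 121 J/K.

ΔS = 121 J/K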